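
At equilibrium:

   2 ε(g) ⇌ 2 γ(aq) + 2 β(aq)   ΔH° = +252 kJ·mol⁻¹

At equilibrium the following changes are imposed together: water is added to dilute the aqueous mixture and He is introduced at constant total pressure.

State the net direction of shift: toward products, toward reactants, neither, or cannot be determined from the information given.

cannot be determined

Dilution lowers every aqueous concentration by the same factor. Δn_aq = 4 − 0 = +4, so the system shifts toward the side with more dissolved moles — to the right.
Adding inert gas at constant total pressure expands the volume and lowers every reacting partial pressure. With Δn_gas = 0 − 2 = -2, Q moves away from K toward the side with fewer gas moles, so the system shifts toward the side with more gas moles — to the left.
The individual effects push in opposite directions; without quantitative information the net direction cannot be determined.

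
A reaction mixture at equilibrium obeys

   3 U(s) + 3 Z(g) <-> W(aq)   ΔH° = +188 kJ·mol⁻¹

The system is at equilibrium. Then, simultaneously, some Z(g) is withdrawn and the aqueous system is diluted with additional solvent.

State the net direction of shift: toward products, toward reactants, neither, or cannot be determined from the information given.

Removing Z (g), a reactant, drives the reaction to the left.
Dilution lowers every aqueous concentration by the same factor. Δn_aq = 1 − 0 = +1, so the system shifts toward the side with more dissolved moles — to the right.
The individual effects push in opposite directions; without quantitative information the net direction cannot be determined.

cannot be determined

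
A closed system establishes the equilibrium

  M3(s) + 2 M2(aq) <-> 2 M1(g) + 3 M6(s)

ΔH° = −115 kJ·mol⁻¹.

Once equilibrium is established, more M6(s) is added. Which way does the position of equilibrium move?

M6 is a pure solid; its activity is 1 regardless of amount, so Q is unaffected — no shift from this change.

no shift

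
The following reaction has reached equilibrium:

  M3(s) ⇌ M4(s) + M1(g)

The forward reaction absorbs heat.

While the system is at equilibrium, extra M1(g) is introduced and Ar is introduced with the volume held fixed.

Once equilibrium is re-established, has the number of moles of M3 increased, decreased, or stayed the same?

increases

Adding M1 (g), a product, drives the reaction to the left.
At constant volume, adding an inert gas leaves every reacting species' partial pressure unchanged, so Q is unchanged — no shift from this change.
The net shift is to the left. M3 is a reactant, so its amount increases.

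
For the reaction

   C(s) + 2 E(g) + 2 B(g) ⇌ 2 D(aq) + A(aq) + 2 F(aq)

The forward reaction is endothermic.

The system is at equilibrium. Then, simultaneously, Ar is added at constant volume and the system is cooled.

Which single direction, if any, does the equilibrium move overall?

At constant volume, adding an inert gas leaves every reacting species' partial pressure unchanged, so Q is unchanged — no shift from this change.
The forward reaction is endothermic. Lowering T favours the exothermic direction — shift to the left.
Only the nonzero effect(s) matter; the net shift is to the left.

left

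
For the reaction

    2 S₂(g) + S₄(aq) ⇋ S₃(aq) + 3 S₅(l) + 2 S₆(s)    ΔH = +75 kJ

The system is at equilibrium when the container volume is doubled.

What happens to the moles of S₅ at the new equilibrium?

Gas moles: reactants 2, products 0 (Δn_gas = -2). Expansion shifts the system toward the side with more moles of gas — to the left.
The net shift is to the left. S₅ is a product, so its amount decreases.

decreases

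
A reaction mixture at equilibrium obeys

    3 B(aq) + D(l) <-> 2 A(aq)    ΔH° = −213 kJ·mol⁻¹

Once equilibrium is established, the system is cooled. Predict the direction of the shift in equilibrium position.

The forward reaction is exothermic. Lowering T favours the exothermic direction — shift to the right.

right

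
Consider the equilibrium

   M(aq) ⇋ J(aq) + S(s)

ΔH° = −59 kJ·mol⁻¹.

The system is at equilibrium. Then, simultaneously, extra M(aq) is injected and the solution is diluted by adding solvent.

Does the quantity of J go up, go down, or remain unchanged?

Adding M (aq), a reactant, drives the reaction to the right.
Dilution scales every aqueous concentration by the same factor. Δn_aq = 1 − 1 = 0, so Q is unchanged — no shift.
The net shift is to the right. J is a product, so its amount increases.

increases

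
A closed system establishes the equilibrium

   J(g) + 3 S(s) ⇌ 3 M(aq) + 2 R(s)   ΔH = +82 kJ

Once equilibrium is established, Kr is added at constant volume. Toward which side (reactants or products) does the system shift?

At constant volume, adding an inert gas leaves every reacting species' partial pressure unchanged, so Q is unchanged — no shift from this change.

no shift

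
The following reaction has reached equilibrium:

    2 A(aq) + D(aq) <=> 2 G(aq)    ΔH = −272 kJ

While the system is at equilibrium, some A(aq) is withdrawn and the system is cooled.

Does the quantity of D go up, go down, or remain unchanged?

cannot be determined

Removing A (aq), a reactant, drives the reaction to the left.
The forward reaction is exothermic. Lowering T favours the exothermic direction — shift to the right.
The two effects oppose each other, so the net shift — and hence the change in D — cannot be determined from the given information.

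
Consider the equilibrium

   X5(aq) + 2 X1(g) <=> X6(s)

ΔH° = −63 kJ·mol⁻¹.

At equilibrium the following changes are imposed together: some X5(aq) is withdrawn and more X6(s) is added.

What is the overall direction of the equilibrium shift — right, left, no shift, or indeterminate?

left

Removing X5 (aq), a reactant, drives the reaction to the left.
X6 is a pure solid; its activity is 1 regardless of amount, so Q is unaffected — no shift from this change.
Only the nonzero effect(s) matter; the net shift is to the left.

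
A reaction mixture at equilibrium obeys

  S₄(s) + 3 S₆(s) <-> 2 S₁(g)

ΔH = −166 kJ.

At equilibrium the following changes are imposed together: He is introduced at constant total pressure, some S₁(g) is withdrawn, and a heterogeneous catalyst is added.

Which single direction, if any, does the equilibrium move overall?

Adding inert gas at constant total pressure expands the volume and lowers every reacting partial pressure. With Δn_gas = 2 − 0 = +2, Q moves away from K toward the side with fewer gas moles, so the system shifts toward the side with more gas moles — to the right.
Removing S₁ (g), a product, drives the reaction to the right.
A catalyst speeds both forward and reverse rates equally; it changes neither Q nor K — no shift from this change.
Only the nonzero effect(s) matter; the net shift is to the right.

right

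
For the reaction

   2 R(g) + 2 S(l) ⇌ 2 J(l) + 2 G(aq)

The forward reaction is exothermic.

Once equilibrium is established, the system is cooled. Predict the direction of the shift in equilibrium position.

The forward reaction is exothermic. Lowering T favours the exothermic direction — shift to the right.

right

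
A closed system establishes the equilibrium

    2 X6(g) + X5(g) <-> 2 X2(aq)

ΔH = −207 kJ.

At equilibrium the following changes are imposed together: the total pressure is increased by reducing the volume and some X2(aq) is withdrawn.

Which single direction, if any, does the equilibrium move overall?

right

Gas moles: reactants 3, products 0 (Δn_gas = -3). Compression shifts the system toward the side with fewer moles of gas — to the right.
Removing X2 (aq), a product, drives the reaction to the right.
All effects act in the same direction — net shift to the right.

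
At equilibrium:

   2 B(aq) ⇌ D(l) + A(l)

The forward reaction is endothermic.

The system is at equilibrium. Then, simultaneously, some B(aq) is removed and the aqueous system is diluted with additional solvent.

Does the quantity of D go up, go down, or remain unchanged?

Removing B (aq), a reactant, drives the reaction to the left.
Dilution lowers every aqueous concentration by the same factor. Δn_aq = 0 − 2 = -2, so the system shifts toward the side with more dissolved moles — to the left.
The net shift is to the left. D is a product, so its amount decreases.

decreases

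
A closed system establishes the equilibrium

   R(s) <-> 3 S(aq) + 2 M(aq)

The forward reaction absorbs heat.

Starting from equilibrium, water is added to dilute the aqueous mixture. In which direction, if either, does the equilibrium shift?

right

Dilution lowers every aqueous concentration by the same factor. Δn_aq = 5 − 0 = +5, so the system shifts toward the side with more dissolved moles — to the right.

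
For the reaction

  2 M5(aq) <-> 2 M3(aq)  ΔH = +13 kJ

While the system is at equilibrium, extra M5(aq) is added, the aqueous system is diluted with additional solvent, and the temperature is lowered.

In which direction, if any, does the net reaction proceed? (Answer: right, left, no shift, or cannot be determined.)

cannot be determined

Adding M5 (aq), a reactant, drives the reaction to the right.
Dilution scales every aqueous concentration by the same factor. Δn_aq = 2 − 2 = 0, so Q is unchanged — no shift.
The forward reaction is endothermic. Lowering T favours the exothermic direction — shift to the left.
The individual effects push in opposite directions; without quantitative information the net direction cannot be determined.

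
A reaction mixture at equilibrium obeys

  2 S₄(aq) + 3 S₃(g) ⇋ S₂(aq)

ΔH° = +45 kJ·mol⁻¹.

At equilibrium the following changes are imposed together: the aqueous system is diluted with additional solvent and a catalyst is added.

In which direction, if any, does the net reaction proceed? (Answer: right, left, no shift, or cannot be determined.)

left

Dilution lowers every aqueous concentration by the same factor. Δn_aq = 1 − 2 = -1, so the system shifts toward the side with more dissolved moles — to the left.
A catalyst speeds both forward and reverse rates equally; it changes neither Q nor K — no shift from this change.
Only the nonzero effect(s) matter; the net shift is to the left.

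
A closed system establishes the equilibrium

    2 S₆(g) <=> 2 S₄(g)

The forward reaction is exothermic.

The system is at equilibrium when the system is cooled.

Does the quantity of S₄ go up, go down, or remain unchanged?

The forward reaction is exothermic. Lowering T favours the exothermic direction — shift to the right.
The net shift is to the right. S₄ is a product, so its amount increases.

increases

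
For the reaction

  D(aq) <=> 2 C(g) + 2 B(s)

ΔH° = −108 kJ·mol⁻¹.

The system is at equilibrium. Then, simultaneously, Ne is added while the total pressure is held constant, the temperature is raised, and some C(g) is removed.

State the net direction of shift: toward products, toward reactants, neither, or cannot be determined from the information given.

cannot be determined

Adding inert gas at constant total pressure expands the volume and lowers every reacting partial pressure. With Δn_gas = 2 − 0 = +2, Q moves away from K toward the side with fewer gas moles, so the system shifts toward the side with more gas moles — to the right.
The forward reaction is exothermic. Raising T favours the endothermic direction — shift to the left.
Removing C (g), a product, drives the reaction to the right.
The individual effects push in opposite directions; without quantitative information the net direction cannot be determined.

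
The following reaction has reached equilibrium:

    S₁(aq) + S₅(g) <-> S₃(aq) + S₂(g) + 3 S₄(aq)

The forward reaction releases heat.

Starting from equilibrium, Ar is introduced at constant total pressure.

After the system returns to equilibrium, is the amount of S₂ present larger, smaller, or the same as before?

Adding inert gas at constant total pressure expands the volume, scaling every reacting partial pressure by the same factor. Δn_gas = 1 − 1 = 0, so Q is unchanged — no shift.
No net shift occurs, so the amount of S₂ is unchanged.

unchanged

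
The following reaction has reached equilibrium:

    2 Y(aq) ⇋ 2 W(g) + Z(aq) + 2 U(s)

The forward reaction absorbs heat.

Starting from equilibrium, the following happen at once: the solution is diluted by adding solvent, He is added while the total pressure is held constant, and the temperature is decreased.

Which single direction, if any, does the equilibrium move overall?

Dilution lowers every aqueous concentration by the same factor. Δn_aq = 1 − 2 = -1, so the system shifts toward the side with more dissolved moles — to the left.
Adding inert gas at constant total pressure expands the volume and lowers every reacting partial pressure. With Δn_gas = 2 − 0 = +2, Q moves away from K toward the side with fewer gas moles, so the system shifts toward the side with more gas moles — to the right.
The forward reaction is endothermic. Lowering T favours the exothermic direction — shift to the left.
The individual effects push in opposite directions; without quantitative information the net direction cannot be determined.

cannot be determined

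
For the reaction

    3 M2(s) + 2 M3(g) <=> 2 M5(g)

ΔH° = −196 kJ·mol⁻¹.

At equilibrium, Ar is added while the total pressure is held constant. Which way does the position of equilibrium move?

no shift

Adding inert gas at constant total pressure expands the volume, scaling every reacting partial pressure by the same factor. Δn_gas = 2 − 2 = 0, so Q is unchanged — no shift.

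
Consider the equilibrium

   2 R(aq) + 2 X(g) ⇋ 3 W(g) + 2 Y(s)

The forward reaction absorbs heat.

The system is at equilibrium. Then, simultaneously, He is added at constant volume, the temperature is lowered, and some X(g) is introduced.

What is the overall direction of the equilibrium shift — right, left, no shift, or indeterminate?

cannot be determined

At constant volume, adding an inert gas leaves every reacting species' partial pressure unchanged, so Q is unchanged — no shift from this change.
The forward reaction is endothermic. Lowering T favours the exothermic direction — shift to the left.
Adding X (g), a reactant, drives the reaction to the right.
The individual effects push in opposite directions; without quantitative information the net direction cannot be determined.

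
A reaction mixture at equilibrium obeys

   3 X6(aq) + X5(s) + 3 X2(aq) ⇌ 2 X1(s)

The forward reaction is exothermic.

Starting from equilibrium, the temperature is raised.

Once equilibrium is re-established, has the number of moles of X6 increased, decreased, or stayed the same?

increases

The forward reaction is exothermic. Raising T favours the endothermic direction — shift to the left.
The net shift is to the left. X6 is a reactant, so its amount increases.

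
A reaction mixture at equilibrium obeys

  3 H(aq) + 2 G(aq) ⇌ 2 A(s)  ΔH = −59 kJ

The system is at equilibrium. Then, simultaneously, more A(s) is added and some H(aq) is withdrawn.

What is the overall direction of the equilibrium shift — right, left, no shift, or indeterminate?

left

A is a pure solid; its activity is 1 regardless of amount, so Q is unaffected — no shift from this change.
Removing H (aq), a reactant, drives the reaction to the left.
Only the nonzero effect(s) matter; the net shift is to the left.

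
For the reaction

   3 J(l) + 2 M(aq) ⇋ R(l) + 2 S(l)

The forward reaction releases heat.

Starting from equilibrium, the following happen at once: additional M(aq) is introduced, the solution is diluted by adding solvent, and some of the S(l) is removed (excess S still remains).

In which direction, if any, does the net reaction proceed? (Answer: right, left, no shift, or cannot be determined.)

Adding M (aq), a reactant, drives the reaction to the right.
Dilution lowers every aqueous concentration by the same factor. Δn_aq = 0 − 2 = -2, so the system shifts toward the side with more dissolved moles — to the left.
S is a pure liquid; its activity is 1 regardless of amount, so Q is unaffected — no shift from this change.
The individual effects push in opposite directions; without quantitative information the net direction cannot be determined.

cannot be determined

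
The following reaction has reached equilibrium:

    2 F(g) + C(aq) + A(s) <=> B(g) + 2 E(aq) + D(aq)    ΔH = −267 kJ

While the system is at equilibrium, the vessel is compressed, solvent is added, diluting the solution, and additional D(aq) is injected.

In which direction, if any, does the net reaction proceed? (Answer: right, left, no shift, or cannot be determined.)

Gas moles: reactants 2, products 1 (Δn_gas = -1). Compression shifts the system toward the side with fewer moles of gas — to the right.
Dilution lowers every aqueous concentration by the same factor. Δn_aq = 3 − 1 = +2, so the system shifts toward the side with more dissolved moles — to the right.
Adding D (aq), a product, drives the reaction to the left.
The individual effects push in opposite directions; without quantitative information the net direction cannot be determined.

cannot be determined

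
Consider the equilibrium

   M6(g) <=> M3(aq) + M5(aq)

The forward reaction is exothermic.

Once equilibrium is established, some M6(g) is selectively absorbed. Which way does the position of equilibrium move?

left

Removing M6 (g), a reactant, drives the reaction to the left.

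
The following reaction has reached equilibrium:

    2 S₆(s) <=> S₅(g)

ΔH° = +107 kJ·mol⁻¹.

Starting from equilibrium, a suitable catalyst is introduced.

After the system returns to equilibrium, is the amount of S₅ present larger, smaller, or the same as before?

unchanged

A catalyst speeds both forward and reverse rates equally; it changes neither Q nor K — no shift from this change.
No net shift occurs, so the amount of S₅ is unchanged.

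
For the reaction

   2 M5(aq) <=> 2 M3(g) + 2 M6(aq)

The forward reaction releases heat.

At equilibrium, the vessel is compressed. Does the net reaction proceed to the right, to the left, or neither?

Gas moles: reactants 0, products 2 (Δn_gas = +2). Compression shifts the system toward the side with fewer moles of gas — to the left.

left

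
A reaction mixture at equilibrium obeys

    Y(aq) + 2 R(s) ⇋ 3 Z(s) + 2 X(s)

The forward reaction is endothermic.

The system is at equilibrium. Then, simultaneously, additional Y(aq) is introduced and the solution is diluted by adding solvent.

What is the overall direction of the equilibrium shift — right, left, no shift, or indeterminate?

Adding Y (aq), a reactant, drives the reaction to the right.
Dilution lowers every aqueous concentration by the same factor. Δn_aq = 0 − 1 = -1, so the system shifts toward the side with more dissolved moles — to the left.
The individual effects push in opposite directions; without quantitative information the net direction cannot be determined.

cannot be determined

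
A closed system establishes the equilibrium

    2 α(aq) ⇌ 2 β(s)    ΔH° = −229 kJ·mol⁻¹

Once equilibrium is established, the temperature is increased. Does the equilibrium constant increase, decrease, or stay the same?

decreases

K depends on temperature via the van 't Hoff relation. The forward reaction is exothermic, so raising T decreases K.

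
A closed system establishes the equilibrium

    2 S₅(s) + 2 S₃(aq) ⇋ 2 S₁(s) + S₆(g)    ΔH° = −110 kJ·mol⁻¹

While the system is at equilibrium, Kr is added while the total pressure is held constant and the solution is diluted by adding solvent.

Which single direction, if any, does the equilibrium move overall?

Adding inert gas at constant total pressure expands the volume and lowers every reacting partial pressure. With Δn_gas = 1 − 0 = +1, Q moves away from K toward the side with fewer gas moles, so the system shifts toward the side with more gas moles — to the right.
Dilution lowers every aqueous concentration by the same factor. Δn_aq = 0 − 2 = -2, so the system shifts toward the side with more dissolved moles — to the left.
The individual effects push in opposite directions; without quantitative information the net direction cannot be determined.

cannot be determined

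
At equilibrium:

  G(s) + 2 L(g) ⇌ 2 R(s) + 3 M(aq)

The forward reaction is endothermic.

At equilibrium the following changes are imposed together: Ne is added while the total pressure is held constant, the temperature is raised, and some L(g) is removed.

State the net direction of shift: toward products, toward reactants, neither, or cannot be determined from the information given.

cannot be determined

Adding inert gas at constant total pressure expands the volume and lowers every reacting partial pressure. With Δn_gas = 0 − 2 = -2, Q moves away from K toward the side with fewer gas moles, so the system shifts toward the side with more gas moles — to the left.
The forward reaction is endothermic. Raising T favours the endothermic direction — shift to the right.
Removing L (g), a reactant, drives the reaction to the left.
The individual effects push in opposite directions; without quantitative information the net direction cannot be determined.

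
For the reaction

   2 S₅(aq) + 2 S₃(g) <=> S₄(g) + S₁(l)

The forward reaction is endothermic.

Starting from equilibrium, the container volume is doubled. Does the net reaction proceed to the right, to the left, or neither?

left

Gas moles: reactants 2, products 1 (Δn_gas = -1). Expansion shifts the system toward the side with more moles of gas — to the left.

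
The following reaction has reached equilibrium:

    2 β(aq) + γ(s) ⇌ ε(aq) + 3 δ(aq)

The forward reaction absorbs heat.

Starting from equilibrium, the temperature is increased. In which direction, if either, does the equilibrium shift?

right

The forward reaction is endothermic. Raising T favours the endothermic direction — shift to the right.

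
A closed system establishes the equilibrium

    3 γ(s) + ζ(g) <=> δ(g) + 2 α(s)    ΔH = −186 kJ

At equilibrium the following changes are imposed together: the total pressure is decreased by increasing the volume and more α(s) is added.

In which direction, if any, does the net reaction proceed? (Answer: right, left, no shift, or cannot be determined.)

no shift

Gas moles: reactants 1, products 1. Δn_gas = 0, so a volume change leaves Q equal to K — no shift from this change.
α is a pure solid; its activity is 1 regardless of amount, so Q is unaffected — no shift from this change.
None of the changes alters Q relative to K, so there is no net shift.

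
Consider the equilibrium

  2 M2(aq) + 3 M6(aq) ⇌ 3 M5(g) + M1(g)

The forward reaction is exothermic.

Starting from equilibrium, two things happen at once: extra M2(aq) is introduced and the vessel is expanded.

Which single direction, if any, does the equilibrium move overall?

Adding M2 (aq), a reactant, drives the reaction to the right.
Gas moles: reactants 0, products 4 (Δn_gas = +4). Expansion shifts the system toward the side with more moles of gas — to the right.
All effects act in the same direction — net shift to the right.

right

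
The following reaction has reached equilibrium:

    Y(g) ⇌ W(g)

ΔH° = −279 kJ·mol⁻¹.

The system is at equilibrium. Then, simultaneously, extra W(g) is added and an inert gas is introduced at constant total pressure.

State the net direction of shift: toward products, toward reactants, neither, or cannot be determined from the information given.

left

Adding W (g), a product, drives the reaction to the left.
Adding inert gas at constant total pressure expands the volume, scaling every reacting partial pressure by the same factor. Δn_gas = 1 − 1 = 0, so Q is unchanged — no shift.
Only the nonzero effect(s) matter; the net shift is to the left.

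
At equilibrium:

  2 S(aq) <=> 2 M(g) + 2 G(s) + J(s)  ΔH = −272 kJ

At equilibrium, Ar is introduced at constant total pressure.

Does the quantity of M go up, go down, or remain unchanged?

Adding inert gas at constant total pressure expands the volume and lowers every reacting partial pressure. With Δn_gas = 2 − 0 = +2, Q moves away from K toward the side with fewer gas moles, so the system shifts toward the side with more gas moles — to the right.
The net shift is to the right. M is a product, so its amount increases.

increases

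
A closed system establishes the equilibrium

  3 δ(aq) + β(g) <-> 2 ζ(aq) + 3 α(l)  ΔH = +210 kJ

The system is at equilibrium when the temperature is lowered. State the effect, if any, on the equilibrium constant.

decreases

K depends on temperature via the van 't Hoff relation. The forward reaction is endothermic, so lowering T decreases K.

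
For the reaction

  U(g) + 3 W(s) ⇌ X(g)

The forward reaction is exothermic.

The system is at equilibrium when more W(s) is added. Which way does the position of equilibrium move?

W is a pure solid; its activity is 1 regardless of amount, so Q is unaffected — no shift from this change.

no shift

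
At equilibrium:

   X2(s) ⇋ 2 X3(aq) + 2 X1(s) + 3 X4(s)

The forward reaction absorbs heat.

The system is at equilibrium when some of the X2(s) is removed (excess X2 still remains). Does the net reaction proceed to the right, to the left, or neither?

X2 is a pure solid; its activity is 1 regardless of amount, so Q is unaffected — no shift from this change.

no shift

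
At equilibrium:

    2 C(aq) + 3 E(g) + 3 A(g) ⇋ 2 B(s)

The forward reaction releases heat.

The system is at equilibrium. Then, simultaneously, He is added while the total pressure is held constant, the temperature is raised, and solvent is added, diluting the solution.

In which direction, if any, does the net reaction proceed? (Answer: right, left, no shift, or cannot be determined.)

Adding inert gas at constant total pressure expands the volume and lowers every reacting partial pressure. With Δn_gas = 0 − 6 = -6, Q moves away from K toward the side with fewer gas moles, so the system shifts toward the side with more gas moles — to the left.
The forward reaction is exothermic. Raising T favours the endothermic direction — shift to the left.
Dilution lowers every aqueous concentration by the same factor. Δn_aq = 0 − 2 = -2, so the system shifts toward the side with more dissolved moles — to the left.
All effects act in the same direction — net shift to the left.

left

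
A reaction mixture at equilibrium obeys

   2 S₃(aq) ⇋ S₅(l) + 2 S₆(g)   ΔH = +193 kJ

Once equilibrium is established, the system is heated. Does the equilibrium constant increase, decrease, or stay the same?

increases

K depends on temperature via the van 't Hoff relation. The forward reaction is endothermic, so raising T increases K.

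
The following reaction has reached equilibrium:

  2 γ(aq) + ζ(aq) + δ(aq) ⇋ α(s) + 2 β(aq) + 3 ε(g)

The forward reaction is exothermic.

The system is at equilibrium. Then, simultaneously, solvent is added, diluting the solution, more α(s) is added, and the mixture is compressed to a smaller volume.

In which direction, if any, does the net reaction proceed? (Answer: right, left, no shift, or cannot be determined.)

Dilution lowers every aqueous concentration by the same factor. Δn_aq = 2 − 4 = -2, so the system shifts toward the side with more dissolved moles — to the left.
α is a pure solid; its activity is 1 regardless of amount, so Q is unaffected — no shift from this change.
Gas moles: reactants 0, products 3 (Δn_gas = +3). Compression shifts the system toward the side with fewer moles of gas — to the left.
Only the nonzero effect(s) matter; the net shift is to the left.

left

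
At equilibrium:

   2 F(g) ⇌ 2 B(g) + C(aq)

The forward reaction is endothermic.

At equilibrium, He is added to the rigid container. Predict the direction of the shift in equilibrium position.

no shift

At constant volume, adding an inert gas leaves every reacting species' partial pressure unchanged, so Q is unchanged — no shift from this change.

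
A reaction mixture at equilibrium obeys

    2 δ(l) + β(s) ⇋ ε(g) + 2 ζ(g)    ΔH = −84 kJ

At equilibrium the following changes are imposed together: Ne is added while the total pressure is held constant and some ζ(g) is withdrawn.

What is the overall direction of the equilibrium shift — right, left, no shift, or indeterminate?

Adding inert gas at constant total pressure expands the volume and lowers every reacting partial pressure. With Δn_gas = 3 − 0 = +3, Q moves away from K toward the side with fewer gas moles, so the system shifts toward the side with more gas moles — to the right.
Removing ζ (g), a product, drives the reaction to the right.
All effects act in the same direction — net shift to the right.

right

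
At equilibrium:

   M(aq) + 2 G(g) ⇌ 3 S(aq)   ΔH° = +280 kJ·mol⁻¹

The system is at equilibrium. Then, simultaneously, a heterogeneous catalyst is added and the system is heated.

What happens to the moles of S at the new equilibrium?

A catalyst speeds both forward and reverse rates equally; it changes neither Q nor K — no shift from this change.
The forward reaction is endothermic. Raising T favours the endothermic direction — shift to the right.
The net shift is to the right. S is a product, so its amount increases.

increases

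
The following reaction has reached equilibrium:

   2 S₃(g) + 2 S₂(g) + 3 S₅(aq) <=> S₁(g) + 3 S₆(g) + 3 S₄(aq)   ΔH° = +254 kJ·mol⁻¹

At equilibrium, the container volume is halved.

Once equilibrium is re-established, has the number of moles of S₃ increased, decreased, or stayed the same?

unchanged

Gas moles: reactants 4, products 4. Δn_gas = 0, so a volume change leaves Q equal to K — no shift from this change.
No net shift occurs, so the amount of S₃ is unchanged.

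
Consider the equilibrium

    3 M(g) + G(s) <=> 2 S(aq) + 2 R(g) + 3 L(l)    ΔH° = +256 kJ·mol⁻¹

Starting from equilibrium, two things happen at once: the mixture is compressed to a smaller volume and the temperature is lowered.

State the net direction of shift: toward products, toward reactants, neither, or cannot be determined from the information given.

cannot be determined

Gas moles: reactants 3, products 2 (Δn_gas = -1). Compression shifts the system toward the side with fewer moles of gas — to the right.
The forward reaction is endothermic. Lowering T favours the exothermic direction — shift to the left.
The individual effects push in opposite directions; without quantitative information the net direction cannot be determined.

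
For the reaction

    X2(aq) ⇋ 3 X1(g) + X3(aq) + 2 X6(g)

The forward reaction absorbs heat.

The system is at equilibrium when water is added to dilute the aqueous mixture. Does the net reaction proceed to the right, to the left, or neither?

Dilution scales every aqueous concentration by the same factor. Δn_aq = 1 − 1 = 0, so Q is unchanged — no shift.

no shift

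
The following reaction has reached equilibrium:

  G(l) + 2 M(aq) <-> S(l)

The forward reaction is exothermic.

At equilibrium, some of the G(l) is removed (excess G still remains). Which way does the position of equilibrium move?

G is a pure liquid; its activity is 1 regardless of amount, so Q is unaffected — no shift from this change.

no shift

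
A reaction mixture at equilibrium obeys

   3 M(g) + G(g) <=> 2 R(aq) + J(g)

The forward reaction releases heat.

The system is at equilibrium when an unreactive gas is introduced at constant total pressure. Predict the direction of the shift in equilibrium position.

Adding inert gas at constant total pressure expands the volume and lowers every reacting partial pressure. With Δn_gas = 1 − 4 = -3, Q moves away from K toward the side with fewer gas moles, so the system shifts toward the side with more gas moles — to the left.

left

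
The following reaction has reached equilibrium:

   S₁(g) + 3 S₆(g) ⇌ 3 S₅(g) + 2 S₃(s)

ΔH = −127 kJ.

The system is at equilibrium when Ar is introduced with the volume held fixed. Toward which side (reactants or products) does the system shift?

no shift

At constant volume, adding an inert gas leaves every reacting species' partial pressure unchanged, so Q is unchanged — no shift from this change.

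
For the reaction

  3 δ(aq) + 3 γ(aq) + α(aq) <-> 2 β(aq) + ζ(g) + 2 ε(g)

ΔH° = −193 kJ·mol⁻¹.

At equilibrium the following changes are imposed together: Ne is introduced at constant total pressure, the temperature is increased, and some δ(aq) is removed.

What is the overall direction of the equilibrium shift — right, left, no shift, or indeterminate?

cannot be determined

Adding inert gas at constant total pressure expands the volume and lowers every reacting partial pressure. With Δn_gas = 3 − 0 = +3, Q moves away from K toward the side with fewer gas moles, so the system shifts toward the side with more gas moles — to the right.
The forward reaction is exothermic. Raising T favours the endothermic direction — shift to the left.
Removing δ (aq), a reactant, drives the reaction to the left.
The individual effects push in opposite directions; without quantitative information the net direction cannot be determined.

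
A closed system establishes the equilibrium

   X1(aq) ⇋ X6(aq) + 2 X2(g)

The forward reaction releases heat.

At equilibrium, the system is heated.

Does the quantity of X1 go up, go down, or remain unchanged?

increases

The forward reaction is exothermic. Raising T favours the endothermic direction — shift to the left.
The net shift is to the left. X1 is a reactant, so its amount increases.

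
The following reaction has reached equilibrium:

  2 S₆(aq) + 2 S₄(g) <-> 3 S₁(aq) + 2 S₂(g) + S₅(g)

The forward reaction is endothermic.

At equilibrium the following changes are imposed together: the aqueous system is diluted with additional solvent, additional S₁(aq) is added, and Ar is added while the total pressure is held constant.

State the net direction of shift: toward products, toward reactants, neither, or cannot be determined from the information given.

cannot be determined

Dilution lowers every aqueous concentration by the same factor. Δn_aq = 3 − 2 = +1, so the system shifts toward the side with more dissolved moles — to the right.
Adding S₁ (aq), a product, drives the reaction to the left.
Adding inert gas at constant total pressure expands the volume and lowers every reacting partial pressure. With Δn_gas = 3 − 2 = +1, Q moves away from K toward the side with fewer gas moles, so the system shifts toward the side with more gas moles — to the right.
The individual effects push in opposite directions; without quantitative information the net direction cannot be determined.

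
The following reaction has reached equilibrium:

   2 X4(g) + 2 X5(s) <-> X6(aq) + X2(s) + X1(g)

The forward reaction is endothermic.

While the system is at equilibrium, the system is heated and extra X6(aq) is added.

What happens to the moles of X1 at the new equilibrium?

cannot be determined

The forward reaction is endothermic. Raising T favours the endothermic direction — shift to the right.
Adding X6 (aq), a product, drives the reaction to the left.
The two effects oppose each other, so the net shift — and hence the change in X1 — cannot be determined from the given information.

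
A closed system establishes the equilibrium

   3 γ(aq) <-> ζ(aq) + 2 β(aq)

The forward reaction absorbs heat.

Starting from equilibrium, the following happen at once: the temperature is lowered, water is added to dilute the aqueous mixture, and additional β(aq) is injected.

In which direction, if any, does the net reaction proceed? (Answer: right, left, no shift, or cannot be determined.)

left

The forward reaction is endothermic. Lowering T favours the exothermic direction — shift to the left.
Dilution scales every aqueous concentration by the same factor. Δn_aq = 3 − 3 = 0, so Q is unchanged — no shift.
Adding β (aq), a product, drives the reaction to the left.
Only the nonzero effect(s) matter; the net shift is to the left.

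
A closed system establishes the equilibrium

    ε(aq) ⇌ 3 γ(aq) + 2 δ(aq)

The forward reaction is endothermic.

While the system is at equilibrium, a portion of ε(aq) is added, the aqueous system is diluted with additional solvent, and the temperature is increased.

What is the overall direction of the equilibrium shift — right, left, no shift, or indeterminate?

Adding ε (aq), a reactant, drives the reaction to the right.
Dilution lowers every aqueous concentration by the same factor. Δn_aq = 5 − 1 = +4, so the system shifts toward the side with more dissolved moles — to the right.
The forward reaction is endothermic. Raising T favours the endothermic direction — shift to the right.
All effects act in the same direction — net shift to the right.

right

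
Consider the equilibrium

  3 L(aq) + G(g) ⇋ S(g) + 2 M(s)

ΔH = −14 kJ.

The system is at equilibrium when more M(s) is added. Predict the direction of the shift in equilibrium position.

M is a pure solid; its activity is 1 regardless of amount, so Q is unaffected — no shift from this change.

no shift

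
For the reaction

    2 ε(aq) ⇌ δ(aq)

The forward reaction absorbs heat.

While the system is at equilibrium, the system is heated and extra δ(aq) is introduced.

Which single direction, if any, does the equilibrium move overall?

The forward reaction is endothermic. Raising T favours the endothermic direction — shift to the right.
Adding δ (aq), a product, drives the reaction to the left.
The individual effects push in opposite directions; without quantitative information the net direction cannot be determined.

cannot be determined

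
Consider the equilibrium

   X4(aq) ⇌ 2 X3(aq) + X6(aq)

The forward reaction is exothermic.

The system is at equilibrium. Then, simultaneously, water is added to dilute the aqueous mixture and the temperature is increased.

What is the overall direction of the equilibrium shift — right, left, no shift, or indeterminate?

Dilution lowers every aqueous concentration by the same factor. Δn_aq = 3 − 1 = +2, so the system shifts toward the side with more dissolved moles — to the right.
The forward reaction is exothermic. Raising T favours the endothermic direction — shift to the left.
The individual effects push in opposite directions; without quantitative information the net direction cannot be determined.

cannot be determined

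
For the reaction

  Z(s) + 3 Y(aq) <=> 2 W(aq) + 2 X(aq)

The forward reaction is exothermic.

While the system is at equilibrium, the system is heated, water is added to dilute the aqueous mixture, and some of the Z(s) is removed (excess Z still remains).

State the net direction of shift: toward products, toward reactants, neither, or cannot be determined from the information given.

cannot be determined

The forward reaction is exothermic. Raising T favours the endothermic direction — shift to the left.
Dilution lowers every aqueous concentration by the same factor. Δn_aq = 4 − 3 = +1, so the system shifts toward the side with more dissolved moles — to the right.
Z is a pure solid; its activity is 1 regardless of amount, so Q is unaffected — no shift from this change.
The individual effects push in opposite directions; without quantitative information the net direction cannot be determined.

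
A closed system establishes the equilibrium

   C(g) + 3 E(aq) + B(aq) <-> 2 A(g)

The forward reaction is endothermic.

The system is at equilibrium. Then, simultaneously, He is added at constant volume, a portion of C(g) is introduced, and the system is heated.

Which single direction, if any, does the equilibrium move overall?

At constant volume, adding an inert gas leaves every reacting species' partial pressure unchanged, so Q is unchanged — no shift from this change.
Adding C (g), a reactant, drives the reaction to the right.
The forward reaction is endothermic. Raising T favours the endothermic direction — shift to the right.
Only the nonzero effect(s) matter; the net shift is to the right.

right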